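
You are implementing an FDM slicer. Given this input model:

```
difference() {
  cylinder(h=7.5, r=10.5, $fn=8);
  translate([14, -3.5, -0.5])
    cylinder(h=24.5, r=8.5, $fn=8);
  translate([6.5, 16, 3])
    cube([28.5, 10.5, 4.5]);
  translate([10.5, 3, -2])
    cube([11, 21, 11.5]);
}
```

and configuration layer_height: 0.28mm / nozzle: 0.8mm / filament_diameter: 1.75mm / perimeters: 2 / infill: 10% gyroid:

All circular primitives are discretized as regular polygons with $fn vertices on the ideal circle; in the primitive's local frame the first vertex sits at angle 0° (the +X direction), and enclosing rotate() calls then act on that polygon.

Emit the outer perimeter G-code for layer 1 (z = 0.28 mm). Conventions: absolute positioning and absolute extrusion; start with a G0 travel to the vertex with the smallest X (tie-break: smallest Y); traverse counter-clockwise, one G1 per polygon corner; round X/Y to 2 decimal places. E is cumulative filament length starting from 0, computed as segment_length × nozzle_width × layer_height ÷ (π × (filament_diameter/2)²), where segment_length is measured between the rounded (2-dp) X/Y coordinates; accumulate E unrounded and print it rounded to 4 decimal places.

At z = 0.28 mm: the r=10.5 cylinder gives a regular 8-gon of circumradius 10.5 (constant along its height); the r=8.5 cylinder at (14, -3.5) contributes a regular 8-gon of circumradius 8.5; the cube at (6.5, 16) does not reach this height (z outside [3, 7.5]); the cube at (10.5, 3) (footprint 11×21) is included at this height; Taking the first minus the rest: starting from the r=10.5 cylinder, the r=8.5 cylinder at (14, -3.5) partially overlaps it — only the 26.68 mm² overlap (of its 204.35 mm²) is removed, clipping the outline; the 11×21 cube at (10.5, 3) misses the remaining region (no effect) — 1 connected region. The outline is a single polygon with 10 vertices. Extrusion per mm of travel: 0.8 × 0.28 / (π × 0.875²) = 0.093128. Accumulating E over each segment gives final E = 6.0444.

G0 X-10.50 Y0.00 Z0.28
G1 X-7.42 Y-7.42 E0.7482
G1 X0.00 Y-10.50 E1.4964
G1 X7.17 Y-7.53 E2.2191
G1 X5.50 Y-3.50 E2.6254
G1 X7.99 Y2.51 E3.2312
G1 X9.24 Y3.03 E3.3573
G1 X7.42 Y7.42 E3.7999
G1 X0.00 Y10.50 E4.5480
G1 X-7.42 Y7.42 E5.2962
G1 X-10.50 Y0.00 E6.0444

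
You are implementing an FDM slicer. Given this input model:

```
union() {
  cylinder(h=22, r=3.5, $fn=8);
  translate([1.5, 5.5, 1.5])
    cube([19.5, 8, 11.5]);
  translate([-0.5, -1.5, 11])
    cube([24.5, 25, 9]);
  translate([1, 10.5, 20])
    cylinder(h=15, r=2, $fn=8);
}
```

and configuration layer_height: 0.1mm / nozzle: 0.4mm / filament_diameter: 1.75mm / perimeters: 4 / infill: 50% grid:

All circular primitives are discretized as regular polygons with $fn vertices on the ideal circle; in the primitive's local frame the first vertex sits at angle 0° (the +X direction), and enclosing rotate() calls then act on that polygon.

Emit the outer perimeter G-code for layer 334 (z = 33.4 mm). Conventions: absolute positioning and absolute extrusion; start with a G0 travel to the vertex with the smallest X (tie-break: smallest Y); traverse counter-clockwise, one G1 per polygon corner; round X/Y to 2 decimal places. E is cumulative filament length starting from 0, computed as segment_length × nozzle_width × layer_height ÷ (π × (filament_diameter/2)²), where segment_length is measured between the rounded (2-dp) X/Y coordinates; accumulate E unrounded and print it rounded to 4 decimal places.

At z = 33.4 mm: the cylinder is absent (z outside [0, 22]); the cube at (1.5, 5.5) is not intersected at this z (z outside [1.5, 13]); the cube at (-0.5, -1.5) is not intersected at this z (z outside [11, 20]); the r=2 cylinder at (1, 10.5) contributes a regular 8-gon of circumradius 2; Taking the union: only the r=2 cylinder at (1, 10.5) is present, so the union is just that shape — 1 connected region. The outline is a single polygon with 8 vertices. Extrusion per mm of travel: 0.4 × 0.1 / (π × 0.875²) = 0.016630. Accumulating E over each segment gives final E = 0.2033.

G0 X-1.00 Y10.50 Z33.40
G1 X-0.41 Y9.09 E0.0254
G1 X1.00 Y8.50 E0.0508
G1 X2.41 Y9.09 E0.0763
G1 X3.00 Y10.50 E0.1017
G1 X2.41 Y11.91 E0.1271
G1 X1.00 Y12.50 E0.1525
G1 X-0.41 Y11.91 E0.1779
G1 X-1.00 Y10.50 E0.2033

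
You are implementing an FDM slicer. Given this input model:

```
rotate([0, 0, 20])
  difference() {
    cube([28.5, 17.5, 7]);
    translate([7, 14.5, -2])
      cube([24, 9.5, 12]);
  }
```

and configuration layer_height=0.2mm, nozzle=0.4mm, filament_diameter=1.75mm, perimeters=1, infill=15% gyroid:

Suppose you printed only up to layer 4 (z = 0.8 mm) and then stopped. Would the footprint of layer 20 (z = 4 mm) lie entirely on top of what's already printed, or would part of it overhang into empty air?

entirely on top

Compare the two slices. At z = 0.8: the 28.5×17.5 cube contributes its full rectangle (area 498.75 mm²); the cube at (7, 14.5) (footprint 24×9.5) is included at this height (area 228.00 mm²); Subtracting the remaining from the first: starting from the 28.5×17.5 cube (498.75 mm²), the 24×9.5 cube at (7, 14.5) partially overlaps it — only the 64.50 mm² overlap (of its 228.00 mm²) is removed, clipping the outline — area = 434.25 mm²; (rotated 20° about Z; rotation is an isometry so areas/perimeters/island counts are preserved). At z = 4: the cube is present — its section is the full 28.5×17.5 rectangle (area 498.75 mm²); the cube at (7, 14.5) is present — its section is the full 24×9.5 rectangle (area 228.00 mm²); Taking the first minus the rest: starting from the 28.5×17.5 cube (498.75 mm²), the 24×9.5 cube at (7, 14.5) partially overlaps it — only the 64.50 mm² overlap (of its 228.00 mm²) is removed, clipping the outline — area = 434.25 mm²; (rotated 20° about Z; rotation is an isometry so areas/perimeters/island counts are preserved). Checking containment: the cross-section at z = 4 is a subset of the cross-section at z = 0.8.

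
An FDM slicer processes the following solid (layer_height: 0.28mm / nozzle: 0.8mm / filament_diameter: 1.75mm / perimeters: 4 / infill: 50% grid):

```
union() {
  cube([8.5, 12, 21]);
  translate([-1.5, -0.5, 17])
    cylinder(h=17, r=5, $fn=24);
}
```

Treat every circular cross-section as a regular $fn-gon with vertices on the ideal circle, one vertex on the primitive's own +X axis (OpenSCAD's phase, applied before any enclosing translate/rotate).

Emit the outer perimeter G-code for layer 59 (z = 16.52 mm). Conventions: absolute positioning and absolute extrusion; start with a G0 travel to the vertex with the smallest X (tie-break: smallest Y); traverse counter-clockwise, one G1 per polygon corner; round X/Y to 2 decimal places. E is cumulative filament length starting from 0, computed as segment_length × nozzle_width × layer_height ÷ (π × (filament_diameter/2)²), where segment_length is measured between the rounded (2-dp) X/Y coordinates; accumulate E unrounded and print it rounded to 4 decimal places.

At z = 16.52 mm: the cube is present — its section is the full 8.5×12 rectangle; the cylinder at (-1.5, -0.5) is not intersected at this z (z outside [17, 34]); Merging all regions: only the 8.5×12 cube is present, so the union is just that shape — 1 connected region. The outline is a single polygon with 4 vertices. Extrusion per mm of travel: 0.8 × 0.28 / (π × 0.875²) = 0.093128. Accumulating E over each segment gives final E = 3.8183.

G0 X0.00 Y0.00 Z16.52
G1 X8.50 Y0.00 E0.7916
G1 X8.50 Y12.00 E1.9091
G1 X0.00 Y12.00 E2.7007
G1 X0.00 Y0.00 E3.8183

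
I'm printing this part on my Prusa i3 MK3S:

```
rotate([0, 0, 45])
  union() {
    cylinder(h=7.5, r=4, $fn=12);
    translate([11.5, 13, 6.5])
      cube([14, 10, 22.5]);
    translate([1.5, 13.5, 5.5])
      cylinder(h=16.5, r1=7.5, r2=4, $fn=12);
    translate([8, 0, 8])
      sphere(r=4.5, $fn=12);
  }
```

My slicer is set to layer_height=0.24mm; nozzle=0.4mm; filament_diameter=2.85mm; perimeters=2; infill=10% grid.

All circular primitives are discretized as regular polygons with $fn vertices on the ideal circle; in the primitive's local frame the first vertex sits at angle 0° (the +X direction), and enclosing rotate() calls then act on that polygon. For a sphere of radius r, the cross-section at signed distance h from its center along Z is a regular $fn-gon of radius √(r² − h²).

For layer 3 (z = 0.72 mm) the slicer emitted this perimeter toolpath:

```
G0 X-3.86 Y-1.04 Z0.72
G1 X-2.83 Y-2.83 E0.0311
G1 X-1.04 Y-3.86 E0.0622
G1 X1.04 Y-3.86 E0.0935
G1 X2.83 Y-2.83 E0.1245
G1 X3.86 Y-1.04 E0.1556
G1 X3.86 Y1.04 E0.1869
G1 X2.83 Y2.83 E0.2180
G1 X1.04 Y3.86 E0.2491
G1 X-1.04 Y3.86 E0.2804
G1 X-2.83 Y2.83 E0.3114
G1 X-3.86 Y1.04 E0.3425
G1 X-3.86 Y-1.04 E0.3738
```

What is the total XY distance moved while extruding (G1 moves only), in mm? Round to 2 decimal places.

Sum the Euclidean lengths of each G1 segment: total = 24.84 mm.

24.84 mm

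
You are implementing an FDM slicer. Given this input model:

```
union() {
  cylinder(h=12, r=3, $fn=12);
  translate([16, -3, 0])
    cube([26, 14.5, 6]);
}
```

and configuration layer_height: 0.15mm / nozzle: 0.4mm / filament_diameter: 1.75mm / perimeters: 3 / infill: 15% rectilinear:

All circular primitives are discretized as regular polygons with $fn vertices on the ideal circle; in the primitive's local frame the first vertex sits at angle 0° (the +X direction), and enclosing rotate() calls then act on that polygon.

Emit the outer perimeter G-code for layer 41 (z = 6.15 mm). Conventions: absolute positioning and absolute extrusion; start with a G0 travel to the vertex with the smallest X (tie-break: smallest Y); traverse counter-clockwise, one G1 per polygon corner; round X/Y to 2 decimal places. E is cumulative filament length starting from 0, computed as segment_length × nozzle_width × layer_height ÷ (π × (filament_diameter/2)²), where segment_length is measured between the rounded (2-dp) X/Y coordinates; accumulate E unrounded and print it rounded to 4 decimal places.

At z = 6.15 mm: the r=3 cylinder gives a regular 12-gon of circumradius 3 (constant along its height); the cube at (16, -3) is not intersected at this z (z outside [0, 6]); Merging all regions: only the r=3 cylinder is present, so the union is just that shape — 1 connected region. The outline is a single polygon with 12 vertices. Extrusion per mm of travel: 0.4 × 0.15 / (π × 0.875²) = 0.024945. Accumulating E over each segment gives final E = 0.4650.

G0 X-3.00 Y0.00 Z6.15
G1 X-2.60 Y-1.50 E0.0387
G1 X-1.50 Y-2.60 E0.0775
G1 X0.00 Y-3.00 E0.1163
G1 X1.50 Y-2.60 E0.1550
G1 X2.60 Y-1.50 E0.1938
G1 X3.00 Y0.00 E0.2325
G1 X2.60 Y1.50 E0.2712
G1 X1.50 Y2.60 E0.3100
G1 X0.00 Y3.00 E0.3488
G1 X-1.50 Y2.60 E0.3875
G1 X-2.60 Y1.50 E0.4263
G1 X-3.00 Y0.00 E0.4650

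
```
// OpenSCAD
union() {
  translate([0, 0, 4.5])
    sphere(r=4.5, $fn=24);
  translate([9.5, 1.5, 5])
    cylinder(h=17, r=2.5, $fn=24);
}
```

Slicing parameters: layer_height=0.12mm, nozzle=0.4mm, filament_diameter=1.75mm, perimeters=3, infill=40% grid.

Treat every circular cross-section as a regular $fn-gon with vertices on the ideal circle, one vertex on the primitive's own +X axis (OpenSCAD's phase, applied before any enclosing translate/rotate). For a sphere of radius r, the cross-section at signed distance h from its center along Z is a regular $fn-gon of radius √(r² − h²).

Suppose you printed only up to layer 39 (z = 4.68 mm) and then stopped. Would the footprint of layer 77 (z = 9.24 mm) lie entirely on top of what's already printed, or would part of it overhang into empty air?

Compare the two slices. At z = 4.68: the r=4.5 sphere contributes a regular 24-gon of circumradius √(4.5²−0.18²) = 4.496 (area = (24/2)·4.496²·sin(360°/24) = 62.79 mm²); the cylinder at (9.5, 1.5) is absent (z outside [5, 22]); Merging all regions: only the r=4.5 sphere is present, so the union is just that shape — area = 62.79 mm². At z = 9.24: the sphere is not intersected at this z (|z−center|=4.740 > r=4.5); the r=2.5 cylinder at (9.5, 1.5) contributes a regular 24-gon of circumradius 2.5 (area = (24/2)·2.500²·sin(360°/24) = 19.41 mm²); Merging all regions: only the r=2.5 cylinder at (9.5, 1.5) is present, so the union is just that shape — area = 19.41 mm². Checking containment: at z = 9.24 the cross-section extends beyond the z = 4.68 cross-section by about 19.41 mm².

part overhangs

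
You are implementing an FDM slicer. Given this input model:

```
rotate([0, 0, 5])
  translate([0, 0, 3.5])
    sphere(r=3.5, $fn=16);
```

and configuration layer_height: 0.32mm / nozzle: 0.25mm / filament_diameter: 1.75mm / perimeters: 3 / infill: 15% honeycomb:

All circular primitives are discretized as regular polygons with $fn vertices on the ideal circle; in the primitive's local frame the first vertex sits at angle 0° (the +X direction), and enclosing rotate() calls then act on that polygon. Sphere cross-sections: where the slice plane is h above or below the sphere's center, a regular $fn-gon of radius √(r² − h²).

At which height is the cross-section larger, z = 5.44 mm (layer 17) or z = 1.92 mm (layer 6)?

Layer 17 (z = 5.44): the r=3.5 sphere contributes a regular 16-gon of circumradius √(3.5²−1.94²) = 2.913 (area = (16/2)·2.913²·sin(360°/16) = 25.98 mm²); (rotated 5° about Z; rotation is an isometry so areas/perimeters/island counts are preserved). So its area = 25.98 mm². Layer 6 (z = 1.92): the r=3.5 sphere slices to a regular 16-gon of circumradius 3.123 (√(r²−h²) with h=1.58 from center) (area = (16/2)·3.123²·sin(360°/16) = 29.86 mm²); (rotated 5° about Z; rotation is an isometry so areas/perimeters/island counts are preserved). So its area = 29.86 mm². Layer 6 is larger (29.86 vs 25.98 mm²).

layer 6 (z = 1.92 mm)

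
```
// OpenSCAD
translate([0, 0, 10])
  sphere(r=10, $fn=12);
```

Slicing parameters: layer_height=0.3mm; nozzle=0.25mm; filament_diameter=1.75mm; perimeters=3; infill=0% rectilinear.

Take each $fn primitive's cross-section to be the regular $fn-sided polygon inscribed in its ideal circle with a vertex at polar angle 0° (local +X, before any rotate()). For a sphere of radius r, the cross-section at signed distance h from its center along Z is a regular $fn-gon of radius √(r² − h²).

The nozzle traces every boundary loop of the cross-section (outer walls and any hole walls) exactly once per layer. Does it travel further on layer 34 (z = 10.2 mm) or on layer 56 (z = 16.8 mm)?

layer 34 (z = 10.2 mm)

Layer 34 (z = 10.2): the r=10 sphere contributes a regular 12-gon of circumradius √(10²−0.2²) = 9.998 (perimeter = 2·12·9.998·sin(180°/12) = 62.10 mm). So its perimeter = 62.10 mm. Layer 56 (z = 16.8): the r=10 sphere contributes a regular 12-gon of circumradius √(10²−6.8²) = 7.332 (perimeter = 2·12·7.332·sin(180°/12) = 45.54 mm). So its perimeter = 45.54 mm. Layer 34 is larger (62.10 vs 45.54 mm).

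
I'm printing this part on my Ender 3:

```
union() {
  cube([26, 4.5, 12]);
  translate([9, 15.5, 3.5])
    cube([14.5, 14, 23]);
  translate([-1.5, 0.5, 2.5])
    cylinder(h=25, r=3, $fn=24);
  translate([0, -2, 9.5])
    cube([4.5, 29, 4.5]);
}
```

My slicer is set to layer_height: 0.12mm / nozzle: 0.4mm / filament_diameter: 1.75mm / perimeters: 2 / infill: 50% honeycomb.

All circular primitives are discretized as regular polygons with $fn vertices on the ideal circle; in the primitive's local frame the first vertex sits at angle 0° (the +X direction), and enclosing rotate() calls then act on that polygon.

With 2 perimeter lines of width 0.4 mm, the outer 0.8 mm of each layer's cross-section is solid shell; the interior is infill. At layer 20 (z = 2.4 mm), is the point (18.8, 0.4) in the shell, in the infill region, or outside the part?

At z = 2.4 mm: the cube is present — its section is the full 26×4.5 rectangle; the cube at (9, 15.5) is absent (z outside [3.5, 26.5]); the cylinder at (-1.5, 0.5) is absent (z outside [2.5, 27.5]); the cube at (0, -2) is absent (z outside [9.5, 14]); Taking the union: only the 26×4.5 cube is present, so the union is just that shape — 1 connected region. Overall, the cross-section is a single solid region. The nearest boundary edge runs (0.00, 0.00)→(26.00, 0.00); distance from the point to it = 0.40 mm. The point is inside the cross-section, 0.40 mm from the nearest boundary — within the 0.8 mm shell band (2 × 0.4).

shell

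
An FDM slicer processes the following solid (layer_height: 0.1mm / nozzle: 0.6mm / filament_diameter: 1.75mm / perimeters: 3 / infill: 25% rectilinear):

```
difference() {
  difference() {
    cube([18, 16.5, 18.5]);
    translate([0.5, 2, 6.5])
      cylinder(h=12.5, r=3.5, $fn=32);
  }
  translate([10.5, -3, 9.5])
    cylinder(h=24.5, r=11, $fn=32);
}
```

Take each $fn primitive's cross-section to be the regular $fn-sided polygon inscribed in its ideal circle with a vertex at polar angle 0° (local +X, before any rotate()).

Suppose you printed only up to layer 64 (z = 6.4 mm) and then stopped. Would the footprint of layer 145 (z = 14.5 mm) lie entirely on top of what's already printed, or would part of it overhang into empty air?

entirely on top

Compare the two slices. At z = 6.4: the cube (footprint 18×16.5) is included at this height (area 297.00 mm²); the cylinder at (0.5, 2) is absent (z outside [6.5, 19]); After the difference (first − rest): none of the subtracted shapes is present at this height, so the 18×16.5 cube is unchanged — area = 297.00 mm²; the cylinder at (10.5, -3) is absent (z outside [9.5, 34]); After the difference (first − rest): none of the subtracted shapes is present at this height, so the result so far is unchanged — area = 297.00 mm². At z = 14.5: the 18×16.5 cube contributes its full rectangle (area 297.00 mm²); the r=3.5 cylinder at (0.5, 2) contributes a regular 32-gon of circumradius 3.5 (area = (32/2)·3.500²·sin(360°/32) = 38.24 mm²); After the difference (first − rest): starting from the 18×16.5 cube (297.00 mm²), the r=3.5 cylinder at (0.5, 2) partially overlaps it — only the 18.87 mm² overlap (of its 38.24 mm²) is removed, clipping the outline — area = 278.13 mm²; the r=11 cylinder at (10.5, -3) gives a regular 32-gon of circumradius 11 (constant along its height) (area = (32/2)·11.000²·sin(360°/32) = 377.69 mm²); Subtracting the remaining from the first: starting from the result so far (278.13 mm²), the r=11 cylinder at (10.5, -3) partially overlaps it — only the 102.40 mm² overlap (of its 377.69 mm²) is removed, clipping the outline — area = 175.73 mm². Checking containment: the cross-section at z = 14.5 is a subset of the cross-section at z = 6.4.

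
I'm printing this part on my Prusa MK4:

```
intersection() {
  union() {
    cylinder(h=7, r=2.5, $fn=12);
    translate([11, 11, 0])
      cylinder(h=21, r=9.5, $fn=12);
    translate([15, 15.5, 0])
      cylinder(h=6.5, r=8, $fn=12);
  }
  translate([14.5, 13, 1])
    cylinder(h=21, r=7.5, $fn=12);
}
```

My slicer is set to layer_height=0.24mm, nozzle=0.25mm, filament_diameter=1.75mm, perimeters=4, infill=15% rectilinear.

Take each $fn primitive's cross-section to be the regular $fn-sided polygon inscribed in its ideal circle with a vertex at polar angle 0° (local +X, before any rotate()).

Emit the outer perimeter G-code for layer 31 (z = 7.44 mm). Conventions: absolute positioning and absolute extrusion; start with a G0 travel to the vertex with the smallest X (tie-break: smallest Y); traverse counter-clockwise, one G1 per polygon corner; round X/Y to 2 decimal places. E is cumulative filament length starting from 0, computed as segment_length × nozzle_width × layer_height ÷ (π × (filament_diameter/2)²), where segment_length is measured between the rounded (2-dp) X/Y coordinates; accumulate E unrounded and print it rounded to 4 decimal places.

G0 X7.00 Y13.00 Z7.44
G1 X8.00 Y9.25 E0.0968
G1 X10.75 Y6.50 E0.1938
G1 X14.50 Y5.50 E0.2906
G1 X18.25 Y6.50 E0.3875
G1 X19.68 Y7.93 E0.4379
G1 X20.50 Y11.00 E0.5172
G1 X19.23 Y15.75 E0.6398
G1 X15.75 Y19.23 E0.7626
G1 X12.75 Y20.03 E0.8400
G1 X10.75 Y19.50 E0.8916
G1 X8.00 Y16.75 E0.9887
G1 X7.00 Y13.00 E1.0855

At z = 7.44 mm: the cylinder is not intersected at this z (z outside [0, 7]); the cylinder at (11, 11): section is a regular 12-gon, circumradius r=9.5; the cylinder at (15, 15.5) does not reach this height (z outside [0, 6.5]); Taking the union: only the r=9.5 cylinder at (11, 11) is present, so the union is just that shape — 1 connected region; the cylinder at (14.5, 13): section is a regular 12-gon, circumradius r=7.5; After intersecting: the r=7.5 cylinder at (14.5, 13) partially overlaps the result so far; clipping to the common part keeps 145.03 mm² — 1 connected region. The outline is a single polygon with 12 vertices. Extrusion per mm of travel: 0.25 × 0.24 / (π × 0.875²) = 0.024945. Accumulating E over each segment gives final E = 1.0855.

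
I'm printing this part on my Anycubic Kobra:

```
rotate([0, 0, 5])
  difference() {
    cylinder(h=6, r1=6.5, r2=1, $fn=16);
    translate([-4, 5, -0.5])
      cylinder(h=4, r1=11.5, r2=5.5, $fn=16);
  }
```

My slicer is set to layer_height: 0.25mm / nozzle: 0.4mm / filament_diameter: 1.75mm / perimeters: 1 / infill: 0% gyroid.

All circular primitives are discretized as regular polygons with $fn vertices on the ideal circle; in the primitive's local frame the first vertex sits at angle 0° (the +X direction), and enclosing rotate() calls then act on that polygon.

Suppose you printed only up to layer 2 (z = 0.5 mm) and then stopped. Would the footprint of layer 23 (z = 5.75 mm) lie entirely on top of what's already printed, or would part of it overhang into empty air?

Compare the two slices. At z = 0.5: the cone: at t=0.083 of its height the radius interpolates to r₁+(r₂−r₁)t = 6.042, giving a regular 16-gon of that circumradius (area = (16/2)·6.042²·sin(360°/16) = 111.75 mm²); the cone at (-4, 5): at t=0.250 of its height the radius interpolates to r₁+(r₂−r₁)t = 10.000, giving a regular 16-gon of that circumradius (area = (16/2)·10.000²·sin(360°/16) = 306.15 mm²); After the difference (first − rest): starting from the cone (111.75 mm²), the cone at (-4, 5) partially overlaps it — only the 89.42 mm² overlap (of its 306.15 mm²) is removed, clipping the outline — area = 22.33 mm²; (whole slice rotated 5° about Z — lengths, areas and connectivity unchanged). At z = 5.75: the cone: at t=0.958 of its height the radius interpolates to r₁+(r₂−r₁)t = 1.229, giving a regular 16-gon of that circumradius (area = (16/2)·1.229²·sin(360°/16) = 4.63 mm²); the cone at (-4, 5) is absent (z outside [-0.5, 3.5]); Subtracting the remaining from the first: none of the subtracted shapes is present at this height, so the cone is unchanged — area = 4.63 mm²; (rotated 5° about Z; rotation is an isometry so areas/perimeters/island counts are preserved). Checking containment: at z = 5.75 the cross-section extends beyond the z = 0.5 cross-section by about 4.63 mm².

part overhangs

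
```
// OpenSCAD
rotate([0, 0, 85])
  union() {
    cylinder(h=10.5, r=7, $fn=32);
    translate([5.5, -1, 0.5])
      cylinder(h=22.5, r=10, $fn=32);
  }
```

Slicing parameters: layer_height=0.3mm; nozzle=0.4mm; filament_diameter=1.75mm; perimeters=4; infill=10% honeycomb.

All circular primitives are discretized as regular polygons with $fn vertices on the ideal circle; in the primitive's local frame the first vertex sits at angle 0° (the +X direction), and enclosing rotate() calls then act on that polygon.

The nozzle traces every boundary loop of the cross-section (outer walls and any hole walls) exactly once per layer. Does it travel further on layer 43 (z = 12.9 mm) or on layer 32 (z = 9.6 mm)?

layer 32 (z = 9.6 mm)

Layer 43 (z = 12.9): the cylinder does not reach this height (z outside [0, 10.5]); the r=10 cylinder at (5.5, -1) gives a regular 32-gon of circumradius 10 (constant along its height) (perimeter = 2·32·10.000·sin(180°/32) = 62.73 mm); Taking the union: only the r=10 cylinder at (5.5, -1) is present, so the union is just that shape — boundary = 62.73 mm; (rotated 85° about Z; rotation is an isometry so areas/perimeters/island counts are preserved). So its perimeter = 62.73 mm. Layer 32 (z = 9.6): the r=7 cylinder gives a regular 32-gon of circumradius 7 (constant along its height) (perimeter = 2·32·7.000·sin(180°/32) = 43.91 mm); the r=10 cylinder at (5.5, -1) contributes a regular 32-gon of circumradius 10 (perimeter = 2·32·10.000·sin(180°/32) = 62.73 mm); Taking the union: the regions partially overlap (shared area 124.96 mm²), so the edge portions inside another operand are dropped and the merged outline is re-measured after clipping — boundary = 66.30 mm; (whole slice rotated 85° about Z — lengths, areas and connectivity unchanged). So its perimeter = 66.30 mm. Layer 32 is larger (66.30 vs 62.73 mm).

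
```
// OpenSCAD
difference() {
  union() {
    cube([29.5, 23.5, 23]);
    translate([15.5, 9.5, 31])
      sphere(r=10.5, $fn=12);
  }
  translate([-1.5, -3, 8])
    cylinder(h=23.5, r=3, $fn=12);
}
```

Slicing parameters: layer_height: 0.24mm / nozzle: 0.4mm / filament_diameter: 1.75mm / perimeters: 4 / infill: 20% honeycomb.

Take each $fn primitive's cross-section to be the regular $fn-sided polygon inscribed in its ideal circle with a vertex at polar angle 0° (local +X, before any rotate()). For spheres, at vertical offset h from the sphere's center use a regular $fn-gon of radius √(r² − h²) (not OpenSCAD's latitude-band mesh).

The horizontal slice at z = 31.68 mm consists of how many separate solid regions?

1

At z = 31.68 mm: the cube is absent (z outside [0, 23]); the r=10.5 sphere at (15.5, 9.5) contributes a regular 12-gon of circumradius √(10.5²−0.68²) = 10.478; Taking the union: only the r=10.5 sphere at (15.5, 9.5) is present, so the union is just that shape — 1 connected region; the cylinder at (-1.5, -3) does not reach this height (z outside [8, 31.5]); Taking the first minus the rest: none of the subtracted shapes is present at this height, so the result so far is unchanged — 1 connected region. The result has 1 disconnected region.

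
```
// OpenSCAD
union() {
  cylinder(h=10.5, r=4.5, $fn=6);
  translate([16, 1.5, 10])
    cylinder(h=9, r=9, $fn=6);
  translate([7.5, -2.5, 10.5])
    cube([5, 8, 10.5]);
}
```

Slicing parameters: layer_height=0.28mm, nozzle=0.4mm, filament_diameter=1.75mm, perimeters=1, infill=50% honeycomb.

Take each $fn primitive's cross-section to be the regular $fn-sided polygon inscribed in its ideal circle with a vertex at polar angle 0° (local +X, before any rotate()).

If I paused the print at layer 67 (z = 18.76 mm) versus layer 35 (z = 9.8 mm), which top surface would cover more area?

layer 67 (z = 18.76 mm)

Layer 67 (z = 18.76): the cylinder is absent (z outside [0, 10.5]); the r=9 cylinder at (16, 1.5) gives a regular 6-gon of circumradius 9 (constant along its height) (area = (6/2)·9.000²·sin(360°/6) = 210.44 mm²); the 5×8 cube at (7.5, -2.5) contributes its full rectangle (area 40.00 mm²); Merging all regions: the regions partially overlap — summed areas 250.44 mm² minus the doubly-counted overlap 34.33 mm² gives 216.11 mm² — area = 216.11 mm². So its area = 216.11 mm². Layer 35 (z = 9.8): the r=4.5 cylinder contributes a regular 6-gon of circumradius 4.5 (area = (6/2)·4.500²·sin(360°/6) = 52.61 mm²); the cylinder at (16, 1.5) is absent (z outside [10, 19]); the cube at (7.5, -2.5) is not intersected at this z (z outside [10.5, 21]); Taking the union: only the r=4.5 cylinder is present, so the union is just that shape — area = 52.61 mm². So its area = 52.61 mm². Layer 67 is larger (216.11 vs 52.61 mm²).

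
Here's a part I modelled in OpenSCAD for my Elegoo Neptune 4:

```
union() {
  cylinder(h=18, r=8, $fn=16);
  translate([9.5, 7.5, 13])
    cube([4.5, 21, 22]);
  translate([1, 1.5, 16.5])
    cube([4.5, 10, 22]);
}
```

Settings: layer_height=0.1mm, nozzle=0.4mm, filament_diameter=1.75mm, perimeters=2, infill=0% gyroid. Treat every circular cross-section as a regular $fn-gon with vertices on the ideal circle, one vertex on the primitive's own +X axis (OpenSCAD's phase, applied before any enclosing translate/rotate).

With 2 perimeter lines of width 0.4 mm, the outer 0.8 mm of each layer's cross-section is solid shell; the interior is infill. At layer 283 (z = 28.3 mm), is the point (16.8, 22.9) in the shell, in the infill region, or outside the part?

At z = 28.3 mm: the cylinder is absent (z outside [0, 18]); the cube at (9.5, 7.5) is present — its section is the full 4.5×21 rectangle; the cube at (1, 1.5) is present — its section is the full 4.5×10 rectangle; Taking the union: the 2 present regions are separate (no shared area or edge), so areas and boundary lengths simply add and each stays a separate island — 2 connected regions. Overall, the cross-section has 2 separate islands. The nearest boundary edge runs (14.00, 28.50)→(14.00, 7.50); distance from the point to it = 2.80 mm. The point is not inside any of the regions above, so it lies outside the cross-section (2.80 mm from the nearest boundary).

outside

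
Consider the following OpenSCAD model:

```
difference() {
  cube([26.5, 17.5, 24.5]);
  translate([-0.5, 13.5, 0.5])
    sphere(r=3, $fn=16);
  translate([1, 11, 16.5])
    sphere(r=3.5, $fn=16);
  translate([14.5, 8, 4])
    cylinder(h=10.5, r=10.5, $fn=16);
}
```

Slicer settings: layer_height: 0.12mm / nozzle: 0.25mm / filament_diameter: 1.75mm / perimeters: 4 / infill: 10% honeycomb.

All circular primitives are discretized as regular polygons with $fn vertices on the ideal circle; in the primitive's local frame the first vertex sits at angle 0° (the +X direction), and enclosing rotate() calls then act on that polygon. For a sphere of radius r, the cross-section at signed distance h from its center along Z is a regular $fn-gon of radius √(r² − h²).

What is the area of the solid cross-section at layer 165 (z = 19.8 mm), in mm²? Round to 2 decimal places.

At z = 19.8 mm: the cube (footprint 26.5×17.5) is included at this height (area 463.75 mm²); the sphere at (-0.5, 13.5) is absent (|z−center|=19.300 > r=3); the r=3.5 sphere at (1, 11) slices to a regular 16-gon of circumradius 1.166 (√(r²−h²) with h=3.3 from center) (area = (16/2)·1.166²·sin(360°/16) = 4.16 mm²); the cylinder at (14.5, 8) does not reach this height (z outside [4, 14.5]); Subtracting the remaining from the first: starting from the 26.5×17.5 cube (463.75 mm²), the r=3.5 sphere at (1, 11) partially overlaps it — only the 4.05 mm² overlap (of its 4.16 mm²) is removed, clipping the outline — area = 459.70 mm². Overall, the cross-section is a single solid region. Net area = 459.70 mm².

459.70 mm²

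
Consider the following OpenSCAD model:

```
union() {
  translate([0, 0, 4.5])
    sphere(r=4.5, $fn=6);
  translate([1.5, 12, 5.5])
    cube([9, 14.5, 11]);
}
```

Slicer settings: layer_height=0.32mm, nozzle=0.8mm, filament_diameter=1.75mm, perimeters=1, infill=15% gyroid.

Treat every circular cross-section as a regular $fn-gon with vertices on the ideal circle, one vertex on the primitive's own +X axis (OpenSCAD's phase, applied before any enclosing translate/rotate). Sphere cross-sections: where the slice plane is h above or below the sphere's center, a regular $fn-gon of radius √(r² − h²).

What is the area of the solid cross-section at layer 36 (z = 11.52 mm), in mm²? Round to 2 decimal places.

At z = 11.52 mm: the sphere is absent (|z−center|=7.020 > r=4.5); the cube at (1.5, 12) (footprint 9×14.5) is included at this height (area 130.50 mm²); Combining (union): only the 9×14.5 cube at (1.5, 12) is present, so the union is just that shape — area = 130.50 mm². Overall, the cross-section is a single solid region. Net area = 130.50 mm².

130.50 mm²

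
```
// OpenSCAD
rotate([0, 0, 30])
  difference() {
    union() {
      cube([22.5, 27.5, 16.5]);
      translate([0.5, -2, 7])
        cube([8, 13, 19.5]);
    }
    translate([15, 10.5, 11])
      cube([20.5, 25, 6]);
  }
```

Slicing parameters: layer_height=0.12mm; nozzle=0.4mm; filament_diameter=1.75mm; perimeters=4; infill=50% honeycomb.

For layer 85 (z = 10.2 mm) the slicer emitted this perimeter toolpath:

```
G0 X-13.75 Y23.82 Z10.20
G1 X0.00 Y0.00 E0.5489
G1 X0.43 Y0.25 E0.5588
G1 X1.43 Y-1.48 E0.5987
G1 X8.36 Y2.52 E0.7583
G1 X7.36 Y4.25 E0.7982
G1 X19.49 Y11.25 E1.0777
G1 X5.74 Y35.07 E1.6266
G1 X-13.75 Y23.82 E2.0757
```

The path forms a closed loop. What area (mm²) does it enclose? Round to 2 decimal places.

634.91 mm²

Apply the shoelace formula to the sequence of (X, Y) vertices; enclosed area = 634.91 mm².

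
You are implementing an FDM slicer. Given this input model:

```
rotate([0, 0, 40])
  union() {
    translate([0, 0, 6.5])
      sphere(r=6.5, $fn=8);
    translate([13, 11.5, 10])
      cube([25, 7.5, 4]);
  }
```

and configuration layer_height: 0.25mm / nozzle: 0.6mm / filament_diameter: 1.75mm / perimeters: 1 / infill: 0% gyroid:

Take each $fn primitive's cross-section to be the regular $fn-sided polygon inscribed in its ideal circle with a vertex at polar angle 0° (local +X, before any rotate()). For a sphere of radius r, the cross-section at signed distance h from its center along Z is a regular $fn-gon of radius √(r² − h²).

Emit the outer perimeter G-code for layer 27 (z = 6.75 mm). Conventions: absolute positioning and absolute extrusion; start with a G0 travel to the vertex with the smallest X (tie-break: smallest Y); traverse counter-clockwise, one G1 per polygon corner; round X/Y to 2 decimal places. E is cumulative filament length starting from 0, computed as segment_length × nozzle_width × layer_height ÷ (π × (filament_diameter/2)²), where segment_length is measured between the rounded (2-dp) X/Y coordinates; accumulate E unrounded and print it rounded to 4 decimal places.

At z = 6.75 mm: the sphere: section is a regular 8-gon, circumradius = √(r²−h²) = √(6.5²−0.25²) = 6.495; the cube at (13, 11.5) is not intersected at this z (z outside [10, 14]); Taking the union: only the r=6.5 sphere is present, so the union is just that shape — 1 connected region; (whole slice rotated 40° about Z — lengths, areas and connectivity unchanged). The outline is a single polygon with 8 vertices. Extrusion per mm of travel: 0.6 × 0.25 / (π × 0.875²) = 0.062363. Accumulating E over each segment gives final E = 2.4814.

G0 X-6.47 Y0.57 Z6.75
G1 X-4.98 Y-4.18 E0.3105
G1 X-0.57 Y-6.47 E0.6203
G1 X4.18 Y-4.98 E0.9308
G1 X6.47 Y-0.57 E1.2407
G1 X4.98 Y4.18 E1.5511
G1 X0.57 Y6.47 E1.8610
G1 X-4.18 Y4.98 E2.1715
G1 X-6.47 Y0.57 E2.4814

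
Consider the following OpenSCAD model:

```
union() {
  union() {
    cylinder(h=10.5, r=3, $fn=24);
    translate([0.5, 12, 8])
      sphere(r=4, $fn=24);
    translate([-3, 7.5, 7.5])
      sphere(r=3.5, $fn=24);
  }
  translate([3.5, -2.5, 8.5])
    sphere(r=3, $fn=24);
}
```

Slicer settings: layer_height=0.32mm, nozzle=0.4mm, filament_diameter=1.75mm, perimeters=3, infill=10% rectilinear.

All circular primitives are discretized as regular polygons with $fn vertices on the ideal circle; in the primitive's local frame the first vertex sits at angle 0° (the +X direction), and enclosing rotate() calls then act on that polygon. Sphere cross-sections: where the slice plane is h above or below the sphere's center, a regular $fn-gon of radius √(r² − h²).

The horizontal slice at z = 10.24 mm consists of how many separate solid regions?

3

At z = 10.24 mm: the cylinder: section is a regular 24-gon, circumradius r=3; the r=4 sphere at (0.5, 12) slices to a regular 24-gon of circumradius 3.314 (√(r²−h²) with h=2.24 from center); the r=3.5 sphere at (-3, 7.5) slices to a regular 24-gon of circumradius 2.178 (√(r²−h²) with h=2.74 from center); Taking the union: the 3 present regions are separate (no shared area or edge), so areas and boundary lengths simply add and each stays a separate island — 3 connected regions; the r=3 sphere at (3.5, -2.5) slices to a regular 24-gon of circumradius 2.444 (√(r²−h²) with h=1.74 from center); Combining (union): the regions partially overlap (shared area 2.47 mm²), so overlapping operands fuse into one piece — 3 connected regions. The result has 3 disconnected regions.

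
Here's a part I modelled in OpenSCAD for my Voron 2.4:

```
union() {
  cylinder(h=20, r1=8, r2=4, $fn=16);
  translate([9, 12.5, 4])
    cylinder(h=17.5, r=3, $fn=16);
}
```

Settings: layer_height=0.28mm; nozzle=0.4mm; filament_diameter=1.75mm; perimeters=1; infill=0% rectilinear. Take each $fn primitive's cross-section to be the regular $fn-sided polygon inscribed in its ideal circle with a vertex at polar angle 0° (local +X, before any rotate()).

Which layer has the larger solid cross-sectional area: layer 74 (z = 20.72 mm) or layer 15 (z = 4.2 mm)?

layer 15 (z = 4.2 mm)

Layer 74 (z = 20.72): the cone is not intersected at this z (z outside [0, 20]); the cylinder at (9, 12.5): section is a regular 16-gon, circumradius r=3 (area = (16/2)·3.000²·sin(360°/16) = 27.55 mm²); Taking the union: only the r=3 cylinder at (9, 12.5) is present, so the union is just that shape — area = 27.55 mm². So its area = 27.55 mm². Layer 15 (z = 4.2): the cone: at t=0.210 of its height the radius interpolates to r₁+(r₂−r₁)t = 7.160, giving a regular 16-gon of that circumradius (area = (16/2)·7.160²·sin(360°/16) = 156.95 mm²); the r=3 cylinder at (9, 12.5) contributes a regular 16-gon of circumradius 3 (area = (16/2)·3.000²·sin(360°/16) = 27.55 mm²); Taking the union: the 2 present regions are separate (no shared area or edge), so areas and boundary lengths simply add and each stays a separate island — area = 184.50 mm². So its area = 184.50 mm². Layer 15 is larger (184.50 vs 27.55 mm²).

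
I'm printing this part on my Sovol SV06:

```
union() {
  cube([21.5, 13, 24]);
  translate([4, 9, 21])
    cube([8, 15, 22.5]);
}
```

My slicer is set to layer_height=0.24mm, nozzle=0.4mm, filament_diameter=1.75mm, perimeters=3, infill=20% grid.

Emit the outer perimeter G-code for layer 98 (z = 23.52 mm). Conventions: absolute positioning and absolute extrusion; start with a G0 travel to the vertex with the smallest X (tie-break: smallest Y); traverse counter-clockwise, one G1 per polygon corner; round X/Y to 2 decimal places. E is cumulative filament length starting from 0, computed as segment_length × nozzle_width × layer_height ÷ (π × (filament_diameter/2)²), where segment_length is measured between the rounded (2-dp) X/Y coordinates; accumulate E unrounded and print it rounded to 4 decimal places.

G0 X0.00 Y0.00 Z23.52
G1 X21.50 Y0.00 E0.8581
G1 X21.50 Y13.00 E1.3770
G1 X12.00 Y13.00 E1.7561
G1 X12.00 Y24.00 E2.1952
G1 X4.00 Y24.00 E2.5145
G1 X4.00 Y13.00 E2.9535
G1 X0.00 Y13.00 E3.1131
G1 X0.00 Y0.00 E3.6320

At z = 23.52 mm: the cube is present — its section is the full 21.5×13 rectangle; the cube at (4, 9) is present — its section is the full 8×15 rectangle; Combining (union): the regions partially overlap (shared area 32.00 mm²), so overlapping operands fuse into one piece — 1 connected region. The outline is a single polygon with 8 vertices. Extrusion per mm of travel: 0.4 × 0.24 / (π × 0.875²) = 0.039912. Accumulating E over each segment gives final E = 3.6320.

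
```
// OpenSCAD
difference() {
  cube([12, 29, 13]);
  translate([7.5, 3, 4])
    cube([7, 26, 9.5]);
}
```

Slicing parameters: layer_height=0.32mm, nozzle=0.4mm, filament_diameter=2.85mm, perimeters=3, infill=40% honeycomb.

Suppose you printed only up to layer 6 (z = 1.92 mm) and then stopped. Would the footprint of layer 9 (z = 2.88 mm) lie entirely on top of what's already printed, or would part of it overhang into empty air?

Compare the two slices. At z = 1.92: the cube is present — its section is the full 12×29 rectangle (area 348.00 mm²); the cube at (7.5, 3) does not reach this height (z outside [4, 13.5]); Taking the first minus the rest: none of the subtracted shapes is present at this height, so the 12×29 cube is unchanged — area = 348.00 mm². At z = 2.88: the cube (footprint 12×29) is included at this height (area 348.00 mm²); the cube at (7.5, 3) is not intersected at this z (z outside [4, 13.5]); After the difference (first − rest): none of the subtracted shapes is present at this height, so the 12×29 cube is unchanged — area = 348.00 mm². Checking containment: the cross-section at z = 2.88 is a subset of the cross-section at z = 1.92.

entirely on top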